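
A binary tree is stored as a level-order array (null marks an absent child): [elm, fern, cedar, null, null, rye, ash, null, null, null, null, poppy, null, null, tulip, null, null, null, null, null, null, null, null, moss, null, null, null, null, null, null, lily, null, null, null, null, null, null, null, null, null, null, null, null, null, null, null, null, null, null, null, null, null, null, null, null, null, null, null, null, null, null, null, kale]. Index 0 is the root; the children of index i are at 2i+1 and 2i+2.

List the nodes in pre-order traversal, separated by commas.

elm, fern, cedar, rye, poppy, moss, ash, tulip, lily, kale

Pre-order visits the node, then its left subtree, then its right subtree.
Visit elm.
At elm: go left to fern.
  fern is a leaf — visit fern.
At elm: go right to cedar.
  Visit cedar.
  At cedar: go left to rye.
    Visit rye.
    At rye: go left to poppy.
      Visit poppy.
      At poppy: go left to moss.
        moss is a leaf — visit moss.
      At poppy: no right child.
    At rye: no right child.
  At cedar: go right to ash.
    Visit ash.
    At ash: no left child.
    At ash: go right to tulip.
      Visit tulip.
      At tulip: no left child.
      At tulip: go right to lily.
        Visit lily.
        At lily: no left child.
        At lily: go right to kale.
          kale is a leaf — visit kale.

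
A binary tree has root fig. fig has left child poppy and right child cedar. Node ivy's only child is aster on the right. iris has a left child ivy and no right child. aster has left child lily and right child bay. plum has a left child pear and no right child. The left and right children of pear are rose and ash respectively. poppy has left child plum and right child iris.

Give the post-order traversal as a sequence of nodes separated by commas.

Post-order visits the left subtree, then the right subtree, then the node.
At fig: go left to poppy.
  At poppy: go left to plum.
    At plum: go left to pear.
      At pear: go left to rose.
        rose is a leaf — visit rose.
      At pear: go right to ash.
        ash is a leaf — visit ash.
      Visit pear.
    At plum: no right child.
    Visit plum.
  At poppy: go right to iris.
    At iris: go left to ivy.
      At ivy: no left child.
      At ivy: go right to aster.
        At aster: go left to lily.
          lily is a leaf — visit lily.
        At aster: go right to bay.
          bay is a leaf — visit bay.
        Visit aster.
      Visit ivy.
    At iris: no right child.
    Visit iris.
  Visit poppy.
At fig: go right to cedar.
  cedar is a leaf — visit cedar.
Visit fig.

rose, ash, pear, plum, lily, bay, aster, ivy, iris, poppy, cedar, fig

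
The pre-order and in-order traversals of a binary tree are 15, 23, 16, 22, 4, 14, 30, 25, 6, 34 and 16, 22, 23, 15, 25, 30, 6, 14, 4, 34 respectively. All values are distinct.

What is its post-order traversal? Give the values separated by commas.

The first element of pre-order is the root; it splits in-order into left and right subtrees.
Root 15: left subtree has 3 nodes {16, 22, 23}, right has 6 {25, 30, 6, 14, 4, 34}.
  Root 23: left subtree has 2 nodes {16, 22}, right has 0 { }.
    Root 16: left subtree has 0 nodes { }, right has 1 {22}.
  Root 4: left subtree has 4 nodes {25, 30, 6, 14}, right has 1 {34}.
    Root 14: left subtree has 3 nodes {25, 30, 6}, right has 0 { }.
      Root 30: left subtree has 1 node {25}, right has 1 {6}.

22, 16, 23, 25, 6, 30, 14, 34, 4, 15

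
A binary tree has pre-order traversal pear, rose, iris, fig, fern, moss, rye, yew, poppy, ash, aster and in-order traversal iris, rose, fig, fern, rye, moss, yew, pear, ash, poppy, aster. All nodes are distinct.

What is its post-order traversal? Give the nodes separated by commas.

The first element of pre-order is the root; it splits in-order into left and right subtrees.
Root pear: left subtree has 7 nodes {iris, rose, fig, fern, rye, moss, yew}, right has 3 {ash, poppy, aster}.
  Root rose: left subtree has 1 node {iris}, right has 5 {fig, fern, rye, moss, yew}.
    Root fig: left subtree has 0 nodes { }, right has 4 {fern, rye, moss, yew}.
      Root fern: left subtree has 0 nodes { }, right has 3 {rye, moss, yew}.
        Root moss: left subtree has 1 node {rye}, right has 1 {yew}.
  Root poppy: left subtree has 1 node {ash}, right has 1 {aster}.

iris, rye, yew, moss, fern, fig, rose, ash, aster, poppy, pear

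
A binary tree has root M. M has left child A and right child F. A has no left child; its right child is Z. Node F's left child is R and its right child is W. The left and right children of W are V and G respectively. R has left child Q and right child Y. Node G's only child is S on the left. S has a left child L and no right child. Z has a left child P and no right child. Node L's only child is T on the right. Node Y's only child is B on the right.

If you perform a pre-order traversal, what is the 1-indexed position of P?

Pre-order visits the node, then its left subtree, then its right subtree.
Visit M.
At M: go left to A.
  Visit A.
  At A: no left child.
  At A: go right to Z.
    Visit Z.
    At Z: go left to P.
      P is a leaf — visit P.
    At Z: no right child.
At M: go right to F.
  Visit F.
  At F: go left to R.
    Visit R.
    At R: go left to Q.
      Q is a leaf — visit Q.
    At R: go right to Y.
      Visit Y.
      At Y: no left child.
      At Y: go right to B.
        B is a leaf — visit B.
  At F: go right to W.
    Visit W.
    At W: go left to V.
      V is a leaf — visit V.
    At W: go right to G.
      Visit G.
      At G: go left to S.
        Visit S.
        At S: go left to L.
          Visit L.
          At L: no left child.
          At L: go right to T.
            T is a leaf — visit T.
        At S: no right child.
      At G: no right child.
Full pre-order sequence: M, A, Z, P, F, R, Q, Y, B, W, V, G, S, L, T.

4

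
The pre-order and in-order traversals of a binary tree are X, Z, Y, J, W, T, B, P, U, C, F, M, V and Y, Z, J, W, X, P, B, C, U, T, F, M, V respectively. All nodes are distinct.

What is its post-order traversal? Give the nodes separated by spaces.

Y W J Z P C U B V M F T X

The first element of pre-order is the root; it splits in-order into left and right subtrees.
Root X: left subtree has 4 nodes {Y, Z, J, W}, right has 8 {P, B, C, U, T, F, M, V}.
  Root Z: left subtree has 1 node {Y}, right has 2 {J, W}.
    Root J: left subtree has 0 nodes { }, right has 1 {W}.
  Root T: left subtree has 4 nodes {P, B, C, U}, right has 3 {F, M, V}.
    Root B: left subtree has 1 node {P}, right has 2 {C, U}.
      Root U: left subtree has 1 node {C}, right has 0 { }.
    Root F: left subtree has 0 nodes { }, right has 2 {M, V}.
      Root M: left subtree has 0 nodes { }, right has 1 {V}.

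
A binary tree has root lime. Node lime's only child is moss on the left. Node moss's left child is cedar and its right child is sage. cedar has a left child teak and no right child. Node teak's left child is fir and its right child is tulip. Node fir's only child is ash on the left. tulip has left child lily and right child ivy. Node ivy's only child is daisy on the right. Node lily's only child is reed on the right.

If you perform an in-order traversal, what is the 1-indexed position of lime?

In-order visits the left subtree, then the node, then the right subtree.
At lime: go left to moss.
  At moss: go left to cedar.
    At cedar: go left to teak.
      At teak: go left to fir.
        At fir: go left to ash.
          ash is a leaf — visit ash.
        Visit fir.
        At fir: no right child.
      Visit teak.
      At teak: go right to tulip.
        At tulip: go left to lily.
          At lily: no left child.
          Visit lily.
          At lily: go right to reed.
            reed is a leaf — visit reed.
        Visit tulip.
        At tulip: go right to ivy.
          At ivy: no left child.
          Visit ivy.
          At ivy: go right to daisy.
            daisy is a leaf — visit daisy.
    Visit cedar.
    At cedar: no right child.
  Visit moss.
  At moss: go right to sage.
    sage is a leaf — visit sage.
Visit lime.
At lime: no right child.
Full in-order sequence: ash, fir, teak, lily, reed, tulip, ivy, daisy, cedar, moss, sage, lime.

12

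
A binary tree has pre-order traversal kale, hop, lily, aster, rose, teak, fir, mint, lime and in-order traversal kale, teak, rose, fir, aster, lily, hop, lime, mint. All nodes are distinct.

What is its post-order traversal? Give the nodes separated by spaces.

The first element of pre-order is the root; it splits in-order into left and right subtrees.
Root kale: left subtree has 0 nodes { }, right has 8 {teak, rose, fir, aster, lily, hop, lime, mint}.
  Root hop: left subtree has 5 nodes {teak, rose, fir, aster, lily}, right has 2 {lime, mint}.
    Root lily: left subtree has 4 nodes {teak, rose, fir, aster}, right has 0 { }.
      Root aster: left subtree has 3 nodes {teak, rose, fir}, right has 0 { }.
        Root rose: left subtree has 1 node {teak}, right has 1 {fir}.
    Root mint: left subtree has 1 node {lime}, right has 0 { }.

teak fir rose aster lily lime mint hop kale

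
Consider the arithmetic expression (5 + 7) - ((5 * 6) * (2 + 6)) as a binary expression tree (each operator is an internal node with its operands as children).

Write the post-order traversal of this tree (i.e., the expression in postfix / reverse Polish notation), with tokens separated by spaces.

5 7 + 5 6 * 2 6 + * -

Post-order on an expression tree gives postfix notation: for each operator, emit left operand, right operand, then the operator.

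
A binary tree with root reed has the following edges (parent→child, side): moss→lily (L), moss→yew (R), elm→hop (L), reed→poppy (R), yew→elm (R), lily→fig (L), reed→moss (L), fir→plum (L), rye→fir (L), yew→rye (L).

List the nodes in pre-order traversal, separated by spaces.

reed moss lily fig yew rye fir plum elm hop poppy

Pre-order visits the node, then its left subtree, then its right subtree.
Visit reed.
At reed: go left to moss.
  Visit moss.
  At moss: go left to lily.
    Visit lily.
    At lily: go left to fig.
      fig is a leaf — visit fig.
    At lily: no right child.
  At moss: go right to yew.
    Visit yew.
    At yew: go left to rye.
      Visit rye.
      At rye: go left to fir.
        Visit fir.
        At fir: go left to plum.
          plum is a leaf — visit plum.
        At fir: no right child.
      At rye: no right child.
    At yew: go right to elm.
      Visit elm.
      At elm: go left to hop.
        hop is a leaf — visit hop.
      At elm: no right child.
At reed: go right to poppy.
  poppy is a leaf — visit poppy.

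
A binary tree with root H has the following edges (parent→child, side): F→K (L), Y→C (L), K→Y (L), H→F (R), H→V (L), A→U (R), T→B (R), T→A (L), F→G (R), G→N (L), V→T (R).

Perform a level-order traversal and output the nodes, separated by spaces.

Level-order visits nodes level by level from the root, left to right within each level.
Level 0: H
Level 1: V, F
Level 2: T, K, G
Level 3: A, B, Y, N
Level 4: U, C

H V F T K G A B Y N U C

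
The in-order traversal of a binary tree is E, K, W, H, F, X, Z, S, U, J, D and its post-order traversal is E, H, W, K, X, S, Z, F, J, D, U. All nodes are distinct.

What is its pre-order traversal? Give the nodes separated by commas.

The last element of post-order is the root; it splits in-order into left and right subtrees.
Root U: left subtree has 8 nodes {E, K, W, H, F, X, Z, S}, right has 2 {J, D}.
  Root F: left subtree has 4 nodes {E, K, W, H}, right has 3 {X, Z, S}.
    Root K: left subtree has 1 node {E}, right has 2 {W, H}.
      Root W: left subtree has 0 nodes { }, right has 1 {H}.
    Root Z: left subtree has 1 node {X}, right has 1 {S}.
  Root D: left subtree has 1 node {J}, right has 0 { }.

U, F, K, E, W, H, Z, X, S, D, J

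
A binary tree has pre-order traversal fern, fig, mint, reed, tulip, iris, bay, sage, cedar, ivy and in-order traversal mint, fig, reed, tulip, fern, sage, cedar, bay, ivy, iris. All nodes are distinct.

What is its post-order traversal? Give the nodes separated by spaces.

The first element of pre-order is the root; it splits in-order into left and right subtrees.
Root fern: left subtree has 4 nodes {mint, fig, reed, tulip}, right has 5 {sage, cedar, bay, ivy, iris}.
  Root fig: left subtree has 1 node {mint}, right has 2 {reed, tulip}.
    Root reed: left subtree has 0 nodes { }, right has 1 {tulip}.
  Root iris: left subtree has 4 nodes {sage, cedar, bay, ivy}, right has 0 { }.
    Root bay: left subtree has 2 nodes {sage, cedar}, right has 1 {ivy}.
      Root sage: left subtree has 0 nodes { }, right has 1 {cedar}.

mint tulip reed fig cedar sage ivy bay iris fern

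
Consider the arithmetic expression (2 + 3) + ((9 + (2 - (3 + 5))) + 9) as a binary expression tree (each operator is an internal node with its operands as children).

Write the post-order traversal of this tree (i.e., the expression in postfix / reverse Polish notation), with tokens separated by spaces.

Post-order on an expression tree gives postfix notation: for each operator, emit left operand, right operand, then the operator.

2 3 + 9 2 3 5 + - + 9 + +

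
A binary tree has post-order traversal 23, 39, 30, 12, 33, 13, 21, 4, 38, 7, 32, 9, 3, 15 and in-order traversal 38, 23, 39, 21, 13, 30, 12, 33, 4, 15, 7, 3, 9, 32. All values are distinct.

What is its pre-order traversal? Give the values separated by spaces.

The last element of post-order is the root; it splits in-order into left and right subtrees.
Root 15: left subtree has 9 nodes {38, 23, 39, 21, 13, 30, 12, 33, 4}, right has 4 {7, 3, 9, 32}.
  Root 38: left subtree has 0 nodes { }, right has 8 {23, 39, 21, 13, 30, 12, 33, 4}.
    Root 4: left subtree has 7 nodes {23, 39, 21, 13, 30, 12, 33}, right has 0 { }.
      Root 21: left subtree has 2 nodes {23, 39}, right has 4 {13, 30, 12, 33}.
        Root 39: left subtree has 1 node {23}, right has 0 { }.
        Root 13: left subtree has 0 nodes { }, right has 3 {30, 12, 33}.
          Root 33: left subtree has 2 nodes {30, 12}, right has 0 { }.
            Root 12: left subtree has 1 node {30}, right has 0 { }.
  Root 3: left subtree has 1 node {7}, right has 2 {9, 32}.
    Root 9: left subtree has 0 nodes { }, right has 1 {32}.

15 38 4 21 39 23 13 33 12 30 3 7 9 32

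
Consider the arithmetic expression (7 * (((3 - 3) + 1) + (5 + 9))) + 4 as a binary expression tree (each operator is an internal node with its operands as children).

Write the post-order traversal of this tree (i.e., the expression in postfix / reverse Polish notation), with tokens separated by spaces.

Post-order on an expression tree gives postfix notation: for each operator, emit left operand, right operand, then the operator.

7 3 3 - 1 + 5 9 + + * 4 +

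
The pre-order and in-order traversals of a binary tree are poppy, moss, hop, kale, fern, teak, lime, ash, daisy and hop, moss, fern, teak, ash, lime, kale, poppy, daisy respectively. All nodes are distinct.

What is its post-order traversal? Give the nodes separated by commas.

hop, ash, lime, teak, fern, kale, moss, daisy, poppy

The first element of pre-order is the root; it splits in-order into left and right subtrees.
Root poppy: left subtree has 7 nodes {hop, moss, fern, teak, ash, lime, kale}, right has 1 {daisy}.
  Root moss: left subtree has 1 node {hop}, right has 5 {fern, teak, ash, lime, kale}.
    Root kale: left subtree has 4 nodes {fern, teak, ash, lime}, right has 0 { }.
      Root fern: left subtree has 0 nodes { }, right has 3 {teak, ash, lime}.
        Root teak: left subtree has 0 nodes { }, right has 2 {ash, lime}.
          Root lime: left subtree has 1 node {ash}, right has 0 { }.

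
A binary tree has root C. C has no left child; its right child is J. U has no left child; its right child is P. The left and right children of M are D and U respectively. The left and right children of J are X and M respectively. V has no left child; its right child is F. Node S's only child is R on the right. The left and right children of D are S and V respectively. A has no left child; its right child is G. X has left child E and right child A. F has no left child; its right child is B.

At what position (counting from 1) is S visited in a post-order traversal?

Post-order visits the left subtree, then the right subtree, then the node.
At C: no left child.
At C: go right to J.
  At J: go left to X.
    At X: go left to E.
      E is a leaf — visit E.
    At X: go right to A.
      At A: no left child.
      At A: go right to G.
        G is a leaf — visit G.
      Visit A.
    Visit X.
  At J: go right to M.
    At M: go left to D.
      At D: go left to S.
        At S: no left child.
        At S: go right to R.
          R is a leaf — visit R.
        Visit S.
      At D: go right to V.
        At V: no left child.
        At V: go right to F.
          At F: no left child.
          At F: go right to B.
            B is a leaf — visit B.
          Visit F.
        Visit V.
      Visit D.
    At M: go right to U.
      At U: no left child.
      At U: go right to P.
        P is a leaf — visit P.
      Visit U.
    Visit M.
  Visit J.
Visit C.
Full post-order sequence: E, G, A, X, R, S, B, F, V, D, P, U, M, J, C.

6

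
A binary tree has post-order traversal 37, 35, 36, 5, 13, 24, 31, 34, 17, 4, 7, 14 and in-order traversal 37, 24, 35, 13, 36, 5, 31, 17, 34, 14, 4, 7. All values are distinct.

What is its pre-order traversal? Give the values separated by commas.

The last element of post-order is the root; it splits in-order into left and right subtrees.
Root 14: left subtree has 9 nodes {37, 24, 35, 13, 36, 5, 31, 17, 34}, right has 2 {4, 7}.
  Root 17: left subtree has 7 nodes {37, 24, 35, 13, 36, 5, 31}, right has 1 {34}.
    Root 31: left subtree has 6 nodes {37, 24, 35, 13, 36, 5}, right has 0 { }.
      Root 24: left subtree has 1 node {37}, right has 4 {35, 13, 36, 5}.
        Root 13: left subtree has 1 node {35}, right has 2 {36, 5}.
          Root 5: left subtree has 1 node {36}, right has 0 { }.
  Root 7: left subtree has 1 node {4}, right has 0 { }.

14, 17, 31, 24, 37, 13, 35, 5, 36, 34, 7, 4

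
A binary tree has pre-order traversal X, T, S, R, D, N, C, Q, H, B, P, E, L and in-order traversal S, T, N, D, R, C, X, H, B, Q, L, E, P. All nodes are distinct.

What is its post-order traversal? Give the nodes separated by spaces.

The first element of pre-order is the root; it splits in-order into left and right subtrees.
Root X: left subtree has 6 nodes {S, T, N, D, R, C}, right has 6 {H, B, Q, L, E, P}.
  Root T: left subtree has 1 node {S}, right has 4 {N, D, R, C}.
    Root R: left subtree has 2 nodes {N, D}, right has 1 {C}.
      Root D: left subtree has 1 node {N}, right has 0 { }.
  Root Q: left subtree has 2 nodes {H, B}, right has 3 {L, E, P}.
    Root H: left subtree has 0 nodes { }, right has 1 {B}.
    Root P: left subtree has 2 nodes {L, E}, right has 0 { }.
      Root E: left subtree has 1 node {L}, right has 0 { }.

S N D C R T B H L E P Q X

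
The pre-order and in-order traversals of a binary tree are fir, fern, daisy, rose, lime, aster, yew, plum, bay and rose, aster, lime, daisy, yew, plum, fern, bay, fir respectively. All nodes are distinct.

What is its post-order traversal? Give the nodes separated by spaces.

aster lime rose plum yew daisy bay fern fir

The first element of pre-order is the root; it splits in-order into left and right subtrees.
Root fir: left subtree has 8 nodes {rose, aster, lime, daisy, yew, plum, fern, bay}, right has 0 { }.
  Root fern: left subtree has 6 nodes {rose, aster, lime, daisy, yew, plum}, right has 1 {bay}.
    Root daisy: left subtree has 3 nodes {rose, aster, lime}, right has 2 {yew, plum}.
      Root rose: left subtree has 0 nodes { }, right has 2 {aster, lime}.
        Root lime: left subtree has 1 node {aster}, right has 0 { }.
      Root yew: left subtree has 0 nodes { }, right has 1 {plum}.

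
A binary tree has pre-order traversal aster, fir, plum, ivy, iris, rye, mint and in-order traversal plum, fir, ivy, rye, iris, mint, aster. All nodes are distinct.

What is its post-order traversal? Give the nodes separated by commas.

plum, rye, mint, iris, ivy, fir, aster

The first element of pre-order is the root; it splits in-order into left and right subtrees.
Root aster: left subtree has 6 nodes {plum, fir, ivy, rye, iris, mint}, right has 0 { }.
  Root fir: left subtree has 1 node {plum}, right has 4 {ivy, rye, iris, mint}.
    Root ivy: left subtree has 0 nodes { }, right has 3 {rye, iris, mint}.
      Root iris: left subtree has 1 node {rye}, right has 1 {mint}.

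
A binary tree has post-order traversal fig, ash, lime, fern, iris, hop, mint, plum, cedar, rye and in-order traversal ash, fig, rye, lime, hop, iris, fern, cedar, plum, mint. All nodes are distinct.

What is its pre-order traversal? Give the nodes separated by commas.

rye, ash, fig, cedar, hop, lime, iris, fern, plum, mint

The last element of post-order is the root; it splits in-order into left and right subtrees.
Root rye: left subtree has 2 nodes {ash, fig}, right has 7 {lime, hop, iris, fern, cedar, plum, mint}.
  Root ash: left subtree has 0 nodes { }, right has 1 {fig}.
  Root cedar: left subtree has 4 nodes {lime, hop, iris, fern}, right has 2 {plum, mint}.
    Root hop: left subtree has 1 node {lime}, right has 2 {iris, fern}.
      Root iris: left subtree has 0 nodes { }, right has 1 {fern}.
    Root plum: left subtree has 0 nodes { }, right has 1 {mint}.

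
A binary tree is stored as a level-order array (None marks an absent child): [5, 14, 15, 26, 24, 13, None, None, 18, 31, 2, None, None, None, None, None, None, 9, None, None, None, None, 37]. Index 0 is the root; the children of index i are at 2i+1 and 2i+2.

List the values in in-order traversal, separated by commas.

In-order visits the left subtree, then the node, then the right subtree.
At 5: go left to 14.
  At 14: go left to 26.
    At 26: no left child.
    Visit 26.
    At 26: go right to 18.
      At 18: go left to 9.
        9 is a leaf — visit 9.
      Visit 18.
      At 18: no right child.
  Visit 14.
  At 14: go right to 24.
    At 24: go left to 31.
      31 is a leaf — visit 31.
    Visit 24.
    At 24: go right to 2.
      At 2: no left child.
      Visit 2.
      At 2: go right to 37.
        37 is a leaf — visit 37.
Visit 5.
At 5: go right to 15.
  At 15: go left to 13.
    13 is a leaf — visit 13.
  Visit 15.
  At 15: no right child.

26, 9, 18, 14, 31, 24, 2, 37, 5, 13, 15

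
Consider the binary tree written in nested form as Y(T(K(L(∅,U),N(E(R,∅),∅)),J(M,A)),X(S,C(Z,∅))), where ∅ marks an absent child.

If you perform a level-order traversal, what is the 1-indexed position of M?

Level-order visits nodes level by level from the root, left to right within each level.
Level 0: Y
Level 1: T, X
Level 2: K, J, S, C
Level 3: L, N, M, A, Z
Level 4: U, E
Level 5: R
Full level-order sequence: Y, T, X, K, J, S, C, L, N, M, A, Z, U, E, R.

10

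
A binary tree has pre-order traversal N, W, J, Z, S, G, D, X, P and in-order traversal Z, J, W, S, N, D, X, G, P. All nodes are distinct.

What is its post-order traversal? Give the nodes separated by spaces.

The first element of pre-order is the root; it splits in-order into left and right subtrees.
Root N: left subtree has 4 nodes {Z, J, W, S}, right has 4 {D, X, G, P}.
  Root W: left subtree has 2 nodes {Z, J}, right has 1 {S}.
    Root J: left subtree has 1 node {Z}, right has 0 { }.
  Root G: left subtree has 2 nodes {D, X}, right has 1 {P}.
    Root D: left subtree has 0 nodes { }, right has 1 {X}.

Z J S W X D P G N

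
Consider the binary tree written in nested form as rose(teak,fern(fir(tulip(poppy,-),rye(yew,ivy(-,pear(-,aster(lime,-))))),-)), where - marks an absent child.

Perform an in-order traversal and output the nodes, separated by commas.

In-order visits the left subtree, then the node, then the right subtree.
At rose: go left to teak.
  teak is a leaf — visit teak.
Visit rose.
At rose: go right to fern.
  At fern: go left to fir.
    At fir: go left to tulip.
      At tulip: go left to poppy.
        poppy is a leaf — visit poppy.
      Visit tulip.
      At tulip: no right child.
    Visit fir.
    At fir: go right to rye.
      At rye: go left to yew.
        yew is a leaf — visit yew.
      Visit rye.
      At rye: go right to ivy.
        At ivy: no left child.
        Visit ivy.
        At ivy: go right to pear.
          At pear: no left child.
          Visit pear.
          At pear: go right to aster.
            At aster: go left to lime.
              lime is a leaf — visit lime.
            Visit aster.
            At aster: no right child.
  Visit fern.
  At fern: no right child.

teak, rose, poppy, tulip, fir, yew, rye, ivy, pear, lime, aster, fern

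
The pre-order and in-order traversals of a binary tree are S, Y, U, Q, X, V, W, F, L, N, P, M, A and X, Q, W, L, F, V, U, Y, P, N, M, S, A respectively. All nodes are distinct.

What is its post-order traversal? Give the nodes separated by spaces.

X L F W V Q U P M N Y A S

The first element of pre-order is the root; it splits in-order into left and right subtrees.
Root S: left subtree has 11 nodes {X, Q, W, L, F, V, U, Y, P, N, M}, right has 1 {A}.
  Root Y: left subtree has 7 nodes {X, Q, W, L, F, V, U}, right has 3 {P, N, M}.
    Root U: left subtree has 6 nodes {X, Q, W, L, F, V}, right has 0 { }.
      Root Q: left subtree has 1 node {X}, right has 4 {W, L, F, V}.
        Root V: left subtree has 3 nodes {W, L, F}, right has 0 { }.
          Root W: left subtree has 0 nodes { }, right has 2 {L, F}.
            Root F: left subtree has 1 node {L}, right has 0 { }.
    Root N: left subtree has 1 node {P}, right has 1 {M}.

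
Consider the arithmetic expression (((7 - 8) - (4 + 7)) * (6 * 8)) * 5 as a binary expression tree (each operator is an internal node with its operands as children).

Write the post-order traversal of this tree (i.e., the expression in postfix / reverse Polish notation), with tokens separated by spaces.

7 8 - 4 7 + - 6 8 * * 5 *

Post-order on an expression tree gives postfix notation: for each operator, emit left operand, right operand, then the operator.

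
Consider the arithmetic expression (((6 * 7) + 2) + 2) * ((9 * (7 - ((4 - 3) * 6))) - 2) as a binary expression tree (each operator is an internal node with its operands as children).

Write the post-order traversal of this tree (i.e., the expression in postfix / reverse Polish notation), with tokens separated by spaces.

Post-order on an expression tree gives postfix notation: for each operator, emit left operand, right operand, then the operator.

6 7 * 2 + 2 + 9 7 4 3 - 6 * - * 2 - *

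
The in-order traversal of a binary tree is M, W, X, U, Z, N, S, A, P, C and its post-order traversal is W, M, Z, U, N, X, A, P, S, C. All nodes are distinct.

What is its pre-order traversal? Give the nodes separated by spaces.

C S X M W N U Z P A

The last element of post-order is the root; it splits in-order into left and right subtrees.
Root C: left subtree has 9 nodes {M, W, X, U, Z, N, S, A, P}, right has 0 { }.
  Root S: left subtree has 6 nodes {M, W, X, U, Z, N}, right has 2 {A, P}.
    Root X: left subtree has 2 nodes {M, W}, right has 3 {U, Z, N}.
      Root M: left subtree has 0 nodes { }, right has 1 {W}.
      Root N: left subtree has 2 nodes {U, Z}, right has 0 { }.
        Root U: left subtree has 0 nodes { }, right has 1 {Z}.
    Root P: left subtree has 1 node {A}, right has 0 { }.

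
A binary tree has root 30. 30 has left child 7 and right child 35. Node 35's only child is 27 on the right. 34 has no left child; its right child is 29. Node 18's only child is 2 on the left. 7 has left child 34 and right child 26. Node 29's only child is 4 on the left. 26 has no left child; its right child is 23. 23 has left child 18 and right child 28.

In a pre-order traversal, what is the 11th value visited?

Pre-order visits the node, then its left subtree, then its right subtree.
Visit 30.
At 30: go left to 7.
  Visit 7.
  At 7: go left to 34.
    Visit 34.
    At 34: no left child.
    At 34: go right to 29.
      Visit 29.
      At 29: go left to 4.
        4 is a leaf — visit 4.
      At 29: no right child.
  At 7: go right to 26.
    Visit 26.
    At 26: no left child.
    At 26: go right to 23.
      Visit 23.
      At 23: go left to 18.
        Visit 18.
        At 18: go left to 2.
          2 is a leaf — visit 2.
        At 18: no right child.
      At 23: go right to 28.
        28 is a leaf — visit 28.
At 30: go right to 35.
  Visit 35.
  At 35: no left child.
  At 35: go right to 27.
    27 is a leaf — visit 27.
Full pre-order sequence: 30, 7, 34, 29, 4, 26, 23, 18, 2, 28, 35, 27.

35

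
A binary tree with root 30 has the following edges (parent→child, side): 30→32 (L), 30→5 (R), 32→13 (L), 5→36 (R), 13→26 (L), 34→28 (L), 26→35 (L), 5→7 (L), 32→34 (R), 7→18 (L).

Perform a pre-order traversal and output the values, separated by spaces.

Pre-order visits the node, then its left subtree, then its right subtree.
Visit 30.
At 30: go left to 32.
  Visit 32.
  At 32: go left to 13.
    Visit 13.
    At 13: go left to 26.
      Visit 26.
      At 26: go left to 35.
        35 is a leaf — visit 35.
      At 26: no right child.
    At 13: no right child.
  At 32: go right to 34.
    Visit 34.
    At 34: go left to 28.
      28 is a leaf — visit 28.
    At 34: no right child.
At 30: go right to 5.
  Visit 5.
  At 5: go left to 7.
    Visit 7.
    At 7: go left to 18.
      18 is a leaf — visit 18.
    At 7: no right child.
  At 5: go right to 36.
    36 is a leaf — visit 36.

30 32 13 26 35 34 28 5 7 18 36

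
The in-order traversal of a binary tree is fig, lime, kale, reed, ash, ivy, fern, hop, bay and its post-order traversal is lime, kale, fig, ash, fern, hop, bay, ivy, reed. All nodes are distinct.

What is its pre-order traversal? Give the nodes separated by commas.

The last element of post-order is the root; it splits in-order into left and right subtrees.
Root reed: left subtree has 3 nodes {fig, lime, kale}, right has 5 {ash, ivy, fern, hop, bay}.
  Root fig: left subtree has 0 nodes { }, right has 2 {lime, kale}.
    Root kale: left subtree has 1 node {lime}, right has 0 { }.
  Root ivy: left subtree has 1 node {ash}, right has 3 {fern, hop, bay}.
    Root bay: left subtree has 2 nodes {fern, hop}, right has 0 { }.
      Root hop: left subtree has 1 node {fern}, right has 0 { }.

reed, fig, kale, lime, ivy, ash, bay, hop, fern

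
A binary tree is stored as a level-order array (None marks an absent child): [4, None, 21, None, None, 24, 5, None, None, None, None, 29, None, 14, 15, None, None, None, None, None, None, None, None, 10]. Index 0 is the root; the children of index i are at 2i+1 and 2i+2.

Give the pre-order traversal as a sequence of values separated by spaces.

4 21 24 29 10 5 14 15

Pre-order visits the node, then its left subtree, then its right subtree.
Visit 4.
At 4: no left child.
At 4: go right to 21.
  Visit 21.
  At 21: go left to 24.
    Visit 24.
    At 24: go left to 29.
      Visit 29.
      At 29: go left to 10.
        10 is a leaf — visit 10.
      At 29: no right child.
    At 24: no right child.
  At 21: go right to 5.
    Visit 5.
    At 5: go left to 14.
      14 is a leaf — visit 14.
    At 5: go right to 15.
      15 is a leaf — visit 15.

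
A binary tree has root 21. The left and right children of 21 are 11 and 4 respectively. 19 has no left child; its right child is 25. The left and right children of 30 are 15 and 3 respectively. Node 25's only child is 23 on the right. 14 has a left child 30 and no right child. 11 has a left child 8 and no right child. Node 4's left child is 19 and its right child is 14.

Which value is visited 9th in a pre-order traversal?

Pre-order visits the node, then its left subtree, then its right subtree.
Visit 21.
At 21: go left to 11.
  Visit 11.
  At 11: go left to 8.
    8 is a leaf — visit 8.
  At 11: no right child.
At 21: go right to 4.
  Visit 4.
  At 4: go left to 19.
    Visit 19.
    At 19: no left child.
    At 19: go right to 25.
      Visit 25.
      At 25: no left child.
      At 25: go right to 23.
        23 is a leaf — visit 23.
  At 4: go right to 14.
    Visit 14.
    At 14: go left to 30.
      Visit 30.
      At 30: go left to 15.
        15 is a leaf — visit 15.
      At 30: go right to 3.
        3 is a leaf — visit 3.
    At 14: no right child.
Full pre-order sequence: 21, 11, 8, 4, 19, 25, 23, 14, 30, 15, 3.

30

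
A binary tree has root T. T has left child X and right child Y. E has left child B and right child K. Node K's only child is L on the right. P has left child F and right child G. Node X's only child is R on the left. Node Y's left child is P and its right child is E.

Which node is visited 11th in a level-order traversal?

L

Level-order visits nodes level by level from the root, left to right within each level.
Level 0: T
Level 1: X, Y
Level 2: R, P, E
Level 3: F, G, B, K
Level 4: L
Full level-order sequence: T, X, Y, R, P, E, F, G, B, K, L.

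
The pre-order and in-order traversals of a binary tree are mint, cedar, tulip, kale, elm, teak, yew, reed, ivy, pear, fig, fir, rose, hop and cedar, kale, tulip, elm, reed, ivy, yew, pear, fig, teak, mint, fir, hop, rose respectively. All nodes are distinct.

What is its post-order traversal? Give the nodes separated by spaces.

kale ivy reed fig pear yew teak elm tulip cedar hop rose fir mint

The first element of pre-order is the root; it splits in-order into left and right subtrees.
Root mint: left subtree has 10 nodes {cedar, kale, tulip, elm, reed, ivy, yew, pear, fig, teak}, right has 3 {fir, hop, rose}.
  Root cedar: left subtree has 0 nodes { }, right has 9 {kale, tulip, elm, reed, ivy, yew, pear, fig, teak}.
    Root tulip: left subtree has 1 node {kale}, right has 7 {elm, reed, ivy, yew, pear, fig, teak}.
      Root elm: left subtree has 0 nodes { }, right has 6 {reed, ivy, yew, pear, fig, teak}.
        Root teak: left subtree has 5 nodes {reed, ivy, yew, pear, fig}, right has 0 { }.
          Root yew: left subtree has 2 nodes {reed, ivy}, right has 2 {pear, fig}.
            Root reed: left subtree has 0 nodes { }, right has 1 {ivy}.
            Root pear: left subtree has 0 nodes { }, right has 1 {fig}.
  Root fir: left subtree has 0 nodes { }, right has 2 {hop, rose}.
    Root rose: left subtree has 1 node {hop}, right has 0 { }.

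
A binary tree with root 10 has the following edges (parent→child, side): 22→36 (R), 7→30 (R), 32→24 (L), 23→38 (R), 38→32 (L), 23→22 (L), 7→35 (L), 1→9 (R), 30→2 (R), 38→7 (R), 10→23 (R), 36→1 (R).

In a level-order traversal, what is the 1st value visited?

Level-order visits nodes level by level from the root, left to right within each level.
Level 0: 10
Level 1: 23
Level 2: 22, 38
Level 3: 36, 32, 7
Level 4: 1, 24, 35, 30
Level 5: 9, 2
Full level-order sequence: 10, 23, 22, 38, 36, 32, 7, 1, 24, 35, 30, 9, 2.

10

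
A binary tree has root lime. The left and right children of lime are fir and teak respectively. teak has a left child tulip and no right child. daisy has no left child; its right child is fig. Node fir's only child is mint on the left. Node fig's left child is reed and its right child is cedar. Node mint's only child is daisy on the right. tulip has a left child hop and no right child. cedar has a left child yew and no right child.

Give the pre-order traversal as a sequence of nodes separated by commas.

lime, fir, mint, daisy, fig, reed, cedar, yew, teak, tulip, hop

Pre-order visits the node, then its left subtree, then its right subtree.
Visit lime.
At lime: go left to fir.
  Visit fir.
  At fir: go left to mint.
    Visit mint.
    At mint: no left child.
    At mint: go right to daisy.
      Visit daisy.
      At daisy: no left child.
      At daisy: go right to fig.
        Visit fig.
        At fig: go left to reed.
          reed is a leaf — visit reed.
        At fig: go right to cedar.
          Visit cedar.
          At cedar: go left to yew.
            yew is a leaf — visit yew.
          At cedar: no right child.
  At fir: no right child.
At lime: go right to teak.
  Visit teak.
  At teak: go left to tulip.
    Visit tulip.
    At tulip: go left to hop.
      hop is a leaf — visit hop.
    At tulip: no right child.
  At teak: no right child.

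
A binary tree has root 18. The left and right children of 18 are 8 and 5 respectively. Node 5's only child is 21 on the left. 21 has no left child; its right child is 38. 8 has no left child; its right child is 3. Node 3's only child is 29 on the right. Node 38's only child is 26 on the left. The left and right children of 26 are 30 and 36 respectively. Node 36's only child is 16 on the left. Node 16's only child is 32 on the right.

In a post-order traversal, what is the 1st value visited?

Post-order visits the left subtree, then the right subtree, then the node.
At 18: go left to 8.
  At 8: no left child.
  At 8: go right to 3.
    At 3: no left child.
    At 3: go right to 29.
      29 is a leaf — visit 29.
    Visit 3.
  Visit 8.
At 18: go right to 5.
  At 5: go left to 21.
    At 21: no left child.
    At 21: go right to 38.
      At 38: go left to 26.
        At 26: go left to 30.
          30 is a leaf — visit 30.
        At 26: go right to 36.
          At 36: go left to 16.
            At 16: no left child.
            At 16: go right to 32.
              32 is a leaf — visit 32.
            Visit 16.
          At 36: no right child.
          Visit 36.
        Visit 26.
      At 38: no right child.
      Visit 38.
    Visit 21.
  At 5: no right child.
  Visit 5.
Visit 18.
Full post-order sequence: 29, 3, 8, 30, 32, 16, 36, 26, 38, 21, 5, 18.

29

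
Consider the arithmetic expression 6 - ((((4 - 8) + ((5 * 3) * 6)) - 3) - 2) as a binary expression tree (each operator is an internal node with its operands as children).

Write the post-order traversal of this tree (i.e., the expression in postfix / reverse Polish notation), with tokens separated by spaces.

Post-order on an expression tree gives postfix notation: for each operator, emit left operand, right operand, then the operator.

6 4 8 - 5 3 * 6 * + 3 - 2 - -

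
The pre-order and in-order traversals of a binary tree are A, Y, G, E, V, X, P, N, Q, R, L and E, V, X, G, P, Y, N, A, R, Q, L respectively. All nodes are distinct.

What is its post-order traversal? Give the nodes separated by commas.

The first element of pre-order is the root; it splits in-order into left and right subtrees.
Root A: left subtree has 7 nodes {E, V, X, G, P, Y, N}, right has 3 {R, Q, L}.
  Root Y: left subtree has 5 nodes {E, V, X, G, P}, right has 1 {N}.
    Root G: left subtree has 3 nodes {E, V, X}, right has 1 {P}.
      Root E: left subtree has 0 nodes { }, right has 2 {V, X}.
        Root V: left subtree has 0 nodes { }, right has 1 {X}.
  Root Q: left subtree has 1 node {R}, right has 1 {L}.

X, V, E, P, G, N, Y, R, L, Q, A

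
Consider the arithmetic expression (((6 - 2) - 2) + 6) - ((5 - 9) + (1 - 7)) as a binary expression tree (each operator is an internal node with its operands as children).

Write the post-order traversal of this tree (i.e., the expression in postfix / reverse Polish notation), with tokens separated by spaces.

Post-order on an expression tree gives postfix notation: for each operator, emit left operand, right operand, then the operator.

6 2 - 2 - 6 + 5 9 - 1 7 - + -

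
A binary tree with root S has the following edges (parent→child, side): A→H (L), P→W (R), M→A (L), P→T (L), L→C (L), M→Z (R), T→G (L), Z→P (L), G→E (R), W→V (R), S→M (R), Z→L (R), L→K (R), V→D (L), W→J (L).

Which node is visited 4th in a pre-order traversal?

H

Pre-order visits the node, then its left subtree, then its right subtree.
Visit S.
At S: no left child.
At S: go right to M.
  Visit M.
  At M: go left to A.
    Visit A.
    At A: go left to H.
      H is a leaf — visit H.
    At A: no right child.
  At M: go right to Z.
    Visit Z.
    At Z: go left to P.
      Visit P.
      At P: go left to T.
        Visit T.
        At T: go left to G.
          Visit G.
          At G: no left child.
          At G: go right to E.
            E is a leaf — visit E.
        At T: no right child.
      At P: go right to W.
        Visit W.
        At W: go left to J.
          J is a leaf — visit J.
        At W: go right to V.
          Visit V.
          At V: go left to D.
            D is a leaf — visit D.
          At V: no right child.
    At Z: go right to L.
      Visit L.
      At L: go left to C.
        C is a leaf — visit C.
      At L: go right to K.
        K is a leaf — visit K.
Full pre-order sequence: S, M, A, H, Z, P, T, G, E, W, J, V, D, L, C, K.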